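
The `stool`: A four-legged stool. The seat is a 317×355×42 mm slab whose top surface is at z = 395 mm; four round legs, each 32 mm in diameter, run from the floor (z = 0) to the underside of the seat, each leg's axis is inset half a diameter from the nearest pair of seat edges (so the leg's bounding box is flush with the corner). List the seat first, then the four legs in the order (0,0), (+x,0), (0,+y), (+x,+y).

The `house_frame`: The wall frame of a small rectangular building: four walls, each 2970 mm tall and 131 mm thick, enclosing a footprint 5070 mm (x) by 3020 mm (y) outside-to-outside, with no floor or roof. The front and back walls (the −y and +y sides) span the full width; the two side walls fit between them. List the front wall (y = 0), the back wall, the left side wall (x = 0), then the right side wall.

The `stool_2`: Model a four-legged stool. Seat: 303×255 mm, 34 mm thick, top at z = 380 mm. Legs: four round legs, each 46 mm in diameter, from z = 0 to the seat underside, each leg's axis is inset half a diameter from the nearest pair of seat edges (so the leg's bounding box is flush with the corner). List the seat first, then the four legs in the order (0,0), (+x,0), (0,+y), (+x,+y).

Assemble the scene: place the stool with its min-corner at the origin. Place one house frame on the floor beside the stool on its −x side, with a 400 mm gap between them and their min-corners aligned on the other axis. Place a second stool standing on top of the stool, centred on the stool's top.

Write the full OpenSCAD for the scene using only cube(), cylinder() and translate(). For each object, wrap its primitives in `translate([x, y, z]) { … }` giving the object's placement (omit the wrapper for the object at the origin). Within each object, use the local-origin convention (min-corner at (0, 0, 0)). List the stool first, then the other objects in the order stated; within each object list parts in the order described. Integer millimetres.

translate([0, 0, 353]) cube([317, 355, 42]);
translate([16, 16, 0]) cylinder(h = 353, r = 16);
translate([301, 16, 0]) cylinder(h = 353, r = 16);
translate([16, 339, 0]) cylinder(h = 353, r = 16);
translate([301, 339, 0]) cylinder(h = 353, r = 16);
translate([-5470, 0, 0]) {
  cube([5070, 131, 2970]);
  translate([0, 2889, 0]) cube([5070, 131, 2970]);
  translate([0, 131, 0]) cube([131, 2758, 2970]);
  translate([4939, 131, 0]) cube([131, 2758, 2970]);
}
translate([7, 50, 395]) {
  translate([0, 0, 346]) cube([303, 255, 34]);
  translate([23, 23, 0]) cylinder(h = 346, r = 23);
  translate([280, 23, 0]) cylinder(h = 346, r = 23);
  translate([23, 232, 0]) cylinder(h = 346, r = 23);
  translate([280, 232, 0]) cylinder(h = 346, r = 23);
}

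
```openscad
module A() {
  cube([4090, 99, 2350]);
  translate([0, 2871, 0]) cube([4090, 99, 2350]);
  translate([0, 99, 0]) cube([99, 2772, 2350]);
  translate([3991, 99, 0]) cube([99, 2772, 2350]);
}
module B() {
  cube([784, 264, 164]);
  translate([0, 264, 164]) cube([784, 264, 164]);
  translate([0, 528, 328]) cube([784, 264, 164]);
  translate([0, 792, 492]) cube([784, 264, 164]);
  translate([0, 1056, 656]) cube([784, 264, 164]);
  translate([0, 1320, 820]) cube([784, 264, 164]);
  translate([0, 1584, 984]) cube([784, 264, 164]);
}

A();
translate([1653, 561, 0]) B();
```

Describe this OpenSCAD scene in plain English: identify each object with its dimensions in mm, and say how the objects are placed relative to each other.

A is the wall frame of a small rectangular building: four walls, each 2350 mm tall and 99 mm thick, enclosing a footprint 4090 mm (x) by 2970 mm (y) outside-to-outside, with no floor or roof. The front and back walls (the −y and +y sides) span the full width; the two side walls fit between them.

B is a straight staircase of 7 solid steps. Each step is 784 mm wide (x), 264 mm deep (y, the going) and 164 mm tall (the rise). The first step rests on the floor; each subsequent step sits one going further in +y and one rise higher in +z, directly behind and above the previous step with no overlap.

The staircase sits inside the house frame, centred.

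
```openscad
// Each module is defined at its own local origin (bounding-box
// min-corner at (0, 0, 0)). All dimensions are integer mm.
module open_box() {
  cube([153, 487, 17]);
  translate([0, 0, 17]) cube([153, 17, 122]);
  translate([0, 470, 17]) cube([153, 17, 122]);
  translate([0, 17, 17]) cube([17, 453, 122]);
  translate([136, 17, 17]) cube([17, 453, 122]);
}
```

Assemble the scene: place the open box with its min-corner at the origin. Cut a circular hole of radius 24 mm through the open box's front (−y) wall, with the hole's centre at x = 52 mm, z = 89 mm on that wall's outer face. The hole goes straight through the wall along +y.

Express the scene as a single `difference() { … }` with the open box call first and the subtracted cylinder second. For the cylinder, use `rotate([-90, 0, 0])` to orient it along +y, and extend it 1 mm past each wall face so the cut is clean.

difference() {
  open_box();
  translate([52, -1, 89]) rotate([-90, 0, 0]) cylinder(h = 19, r = 24);
}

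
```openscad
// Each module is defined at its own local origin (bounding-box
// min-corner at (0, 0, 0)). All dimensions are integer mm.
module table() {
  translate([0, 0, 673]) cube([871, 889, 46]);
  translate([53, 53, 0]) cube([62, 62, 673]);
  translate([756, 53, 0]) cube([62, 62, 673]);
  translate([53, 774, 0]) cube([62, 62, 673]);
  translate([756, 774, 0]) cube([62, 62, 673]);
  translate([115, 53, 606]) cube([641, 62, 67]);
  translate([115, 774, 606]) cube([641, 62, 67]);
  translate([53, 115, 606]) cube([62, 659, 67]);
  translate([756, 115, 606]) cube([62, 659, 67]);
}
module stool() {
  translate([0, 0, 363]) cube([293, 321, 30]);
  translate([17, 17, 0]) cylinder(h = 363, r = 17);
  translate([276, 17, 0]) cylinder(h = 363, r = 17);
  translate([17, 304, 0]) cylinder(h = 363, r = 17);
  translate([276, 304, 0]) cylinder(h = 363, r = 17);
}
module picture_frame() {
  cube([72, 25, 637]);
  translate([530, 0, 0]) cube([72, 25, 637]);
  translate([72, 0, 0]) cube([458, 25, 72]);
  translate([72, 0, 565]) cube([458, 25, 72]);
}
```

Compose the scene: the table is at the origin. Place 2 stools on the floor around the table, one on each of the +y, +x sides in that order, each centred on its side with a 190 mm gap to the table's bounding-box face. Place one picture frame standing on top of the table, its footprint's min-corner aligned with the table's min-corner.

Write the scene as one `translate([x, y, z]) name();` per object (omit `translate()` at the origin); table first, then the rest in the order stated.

table();
translate([289, 1079, 0]) stool();
translate([1061, 284, 0]) stool();
translate([0, 0, 719]) picture_frame();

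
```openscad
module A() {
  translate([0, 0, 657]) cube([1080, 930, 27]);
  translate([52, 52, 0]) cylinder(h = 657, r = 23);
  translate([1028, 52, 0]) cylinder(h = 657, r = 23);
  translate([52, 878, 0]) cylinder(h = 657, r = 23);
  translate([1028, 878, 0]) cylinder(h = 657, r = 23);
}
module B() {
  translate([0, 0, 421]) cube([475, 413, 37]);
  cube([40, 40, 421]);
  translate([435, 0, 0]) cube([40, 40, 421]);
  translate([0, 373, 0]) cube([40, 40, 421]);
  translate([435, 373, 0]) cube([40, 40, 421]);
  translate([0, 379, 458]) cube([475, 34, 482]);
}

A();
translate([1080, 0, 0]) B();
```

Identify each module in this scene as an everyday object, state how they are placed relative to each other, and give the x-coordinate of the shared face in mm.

A is a table. B is a chair. The chair is against the table's +x side, with their −y faces flush. The x-coordinate of the shared face is 1080 mm.

The table's +x face and the chair's −x face are both at x = 1080 mm.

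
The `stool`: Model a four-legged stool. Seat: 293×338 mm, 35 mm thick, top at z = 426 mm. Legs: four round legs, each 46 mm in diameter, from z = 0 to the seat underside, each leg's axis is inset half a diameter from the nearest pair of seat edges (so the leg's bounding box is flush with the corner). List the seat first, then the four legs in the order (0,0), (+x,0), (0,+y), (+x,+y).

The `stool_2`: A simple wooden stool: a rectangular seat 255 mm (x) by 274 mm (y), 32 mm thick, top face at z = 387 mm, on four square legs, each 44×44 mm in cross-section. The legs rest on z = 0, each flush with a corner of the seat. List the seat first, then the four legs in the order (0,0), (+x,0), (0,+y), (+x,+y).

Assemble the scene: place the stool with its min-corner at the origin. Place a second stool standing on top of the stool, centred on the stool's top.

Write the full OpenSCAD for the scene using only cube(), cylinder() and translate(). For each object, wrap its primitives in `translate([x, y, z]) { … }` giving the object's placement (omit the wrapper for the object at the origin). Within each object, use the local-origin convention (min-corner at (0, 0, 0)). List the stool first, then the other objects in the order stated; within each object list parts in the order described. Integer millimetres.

translate([0, 0, 391]) cube([293, 338, 35]);
translate([23, 23, 0]) cylinder(h = 391, r = 23);
translate([270, 23, 0]) cylinder(h = 391, r = 23);
translate([23, 315, 0]) cylinder(h = 391, r = 23);
translate([270, 315, 0]) cylinder(h = 391, r = 23);
translate([19, 32, 426]) {
  translate([0, 0, 355]) cube([255, 274, 32]);
  cube([44, 44, 355]);
  translate([211, 0, 0]) cube([44, 44, 355]);
  translate([0, 230, 0]) cube([44, 44, 355]);
  translate([211, 230, 0]) cube([44, 44, 355]);
}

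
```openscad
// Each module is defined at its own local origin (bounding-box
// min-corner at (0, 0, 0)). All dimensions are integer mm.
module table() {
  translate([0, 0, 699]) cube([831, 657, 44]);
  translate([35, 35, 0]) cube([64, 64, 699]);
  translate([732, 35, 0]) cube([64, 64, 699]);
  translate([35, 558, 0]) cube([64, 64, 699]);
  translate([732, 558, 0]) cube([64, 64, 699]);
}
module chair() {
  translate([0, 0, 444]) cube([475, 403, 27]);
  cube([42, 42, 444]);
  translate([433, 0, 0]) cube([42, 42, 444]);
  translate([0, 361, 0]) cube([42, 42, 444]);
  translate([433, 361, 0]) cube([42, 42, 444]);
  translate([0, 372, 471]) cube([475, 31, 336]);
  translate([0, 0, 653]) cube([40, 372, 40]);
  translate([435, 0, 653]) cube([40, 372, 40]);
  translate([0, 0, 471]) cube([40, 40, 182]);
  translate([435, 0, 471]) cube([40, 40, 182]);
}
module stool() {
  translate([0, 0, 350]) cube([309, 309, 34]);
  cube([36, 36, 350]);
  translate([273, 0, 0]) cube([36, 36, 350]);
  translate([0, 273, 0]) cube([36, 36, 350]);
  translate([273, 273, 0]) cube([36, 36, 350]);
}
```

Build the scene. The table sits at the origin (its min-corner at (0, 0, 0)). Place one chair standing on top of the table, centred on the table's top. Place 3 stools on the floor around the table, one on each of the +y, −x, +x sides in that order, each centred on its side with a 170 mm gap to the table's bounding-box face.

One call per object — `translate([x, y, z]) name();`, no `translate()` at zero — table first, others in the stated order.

table();
translate([178, 127, 743]) chair();
translate([261, 827, 0]) stool();
translate([-479, 174, 0]) stool();
translate([1001, 174, 0]) stool();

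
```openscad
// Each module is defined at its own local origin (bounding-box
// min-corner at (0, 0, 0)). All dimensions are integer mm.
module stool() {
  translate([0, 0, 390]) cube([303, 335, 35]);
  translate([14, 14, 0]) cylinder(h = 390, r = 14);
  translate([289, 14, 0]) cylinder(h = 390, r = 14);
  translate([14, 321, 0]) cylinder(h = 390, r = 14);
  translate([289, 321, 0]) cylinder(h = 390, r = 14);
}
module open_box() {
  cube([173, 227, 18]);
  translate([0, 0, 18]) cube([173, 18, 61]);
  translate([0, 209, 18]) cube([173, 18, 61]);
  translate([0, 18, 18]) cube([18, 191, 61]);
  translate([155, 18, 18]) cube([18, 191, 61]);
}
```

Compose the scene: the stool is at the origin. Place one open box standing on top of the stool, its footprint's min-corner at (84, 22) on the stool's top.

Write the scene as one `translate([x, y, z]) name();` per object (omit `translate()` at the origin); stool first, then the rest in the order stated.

stool();
translate([84, 22, 425]) open_box();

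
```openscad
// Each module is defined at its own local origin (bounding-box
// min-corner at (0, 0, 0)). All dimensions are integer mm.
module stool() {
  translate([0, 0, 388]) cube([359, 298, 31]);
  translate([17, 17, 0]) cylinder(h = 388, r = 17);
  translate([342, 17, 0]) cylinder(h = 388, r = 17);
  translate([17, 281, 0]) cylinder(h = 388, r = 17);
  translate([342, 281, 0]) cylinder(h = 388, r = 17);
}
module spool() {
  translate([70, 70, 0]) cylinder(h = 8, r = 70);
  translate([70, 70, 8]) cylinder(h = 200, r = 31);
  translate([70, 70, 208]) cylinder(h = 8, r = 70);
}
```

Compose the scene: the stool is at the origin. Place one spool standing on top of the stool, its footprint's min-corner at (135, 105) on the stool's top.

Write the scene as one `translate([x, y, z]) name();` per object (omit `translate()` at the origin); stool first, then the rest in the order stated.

stool();
translate([135, 105, 419]) spool();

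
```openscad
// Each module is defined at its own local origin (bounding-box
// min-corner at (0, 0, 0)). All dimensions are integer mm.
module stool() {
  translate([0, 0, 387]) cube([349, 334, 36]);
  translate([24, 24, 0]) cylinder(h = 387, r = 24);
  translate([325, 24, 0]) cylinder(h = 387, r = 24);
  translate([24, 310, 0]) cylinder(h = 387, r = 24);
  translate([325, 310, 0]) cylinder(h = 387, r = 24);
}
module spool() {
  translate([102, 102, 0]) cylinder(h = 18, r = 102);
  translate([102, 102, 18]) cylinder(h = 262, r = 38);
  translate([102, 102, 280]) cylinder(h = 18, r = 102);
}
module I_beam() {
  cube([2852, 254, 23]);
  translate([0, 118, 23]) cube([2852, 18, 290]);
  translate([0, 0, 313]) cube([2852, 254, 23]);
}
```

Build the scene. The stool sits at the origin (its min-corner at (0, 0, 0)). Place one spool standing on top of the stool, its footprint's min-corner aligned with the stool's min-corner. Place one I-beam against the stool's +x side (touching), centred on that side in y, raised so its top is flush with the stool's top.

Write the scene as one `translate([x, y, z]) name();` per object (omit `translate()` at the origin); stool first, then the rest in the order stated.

stool();
translate([0, 0, 423]) spool();
translate([349, 40, 87]) I_beam();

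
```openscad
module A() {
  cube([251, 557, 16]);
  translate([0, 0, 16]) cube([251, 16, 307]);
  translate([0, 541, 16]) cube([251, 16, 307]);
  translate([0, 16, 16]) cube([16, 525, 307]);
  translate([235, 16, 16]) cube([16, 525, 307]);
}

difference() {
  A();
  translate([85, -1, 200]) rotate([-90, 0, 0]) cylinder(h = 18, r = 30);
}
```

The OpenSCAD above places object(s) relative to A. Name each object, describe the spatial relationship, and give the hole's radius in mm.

The subtracted cylinder has r = 30 mm.

A is an open box. The open box has a circular hole through its front wall. The hole's radius is 30 mm.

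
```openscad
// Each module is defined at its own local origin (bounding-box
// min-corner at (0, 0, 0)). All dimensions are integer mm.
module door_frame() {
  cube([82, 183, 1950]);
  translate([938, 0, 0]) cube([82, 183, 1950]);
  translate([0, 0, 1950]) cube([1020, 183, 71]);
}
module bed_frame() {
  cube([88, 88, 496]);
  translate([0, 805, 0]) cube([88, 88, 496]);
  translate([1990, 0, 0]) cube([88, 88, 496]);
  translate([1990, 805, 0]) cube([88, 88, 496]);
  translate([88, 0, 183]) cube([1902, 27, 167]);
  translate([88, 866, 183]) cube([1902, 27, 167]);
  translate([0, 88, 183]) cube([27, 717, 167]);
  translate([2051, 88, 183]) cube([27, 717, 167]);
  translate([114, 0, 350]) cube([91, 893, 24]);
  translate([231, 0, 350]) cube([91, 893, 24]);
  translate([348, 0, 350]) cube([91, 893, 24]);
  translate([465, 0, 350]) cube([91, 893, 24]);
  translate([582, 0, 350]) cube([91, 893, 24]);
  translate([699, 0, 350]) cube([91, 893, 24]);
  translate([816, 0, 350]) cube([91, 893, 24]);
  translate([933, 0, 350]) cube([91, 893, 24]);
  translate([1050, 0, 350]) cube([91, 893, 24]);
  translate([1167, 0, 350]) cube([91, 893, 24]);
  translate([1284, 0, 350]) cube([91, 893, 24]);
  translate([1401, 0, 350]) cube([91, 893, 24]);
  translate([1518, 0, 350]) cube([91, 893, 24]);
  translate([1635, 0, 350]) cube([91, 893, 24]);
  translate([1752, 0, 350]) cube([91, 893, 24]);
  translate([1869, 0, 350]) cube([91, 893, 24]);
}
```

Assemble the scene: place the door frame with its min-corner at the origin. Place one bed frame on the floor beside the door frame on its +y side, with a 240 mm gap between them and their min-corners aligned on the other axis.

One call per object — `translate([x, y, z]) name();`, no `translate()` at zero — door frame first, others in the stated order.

door_frame();
translate([0, 423, 0]) bed_frame();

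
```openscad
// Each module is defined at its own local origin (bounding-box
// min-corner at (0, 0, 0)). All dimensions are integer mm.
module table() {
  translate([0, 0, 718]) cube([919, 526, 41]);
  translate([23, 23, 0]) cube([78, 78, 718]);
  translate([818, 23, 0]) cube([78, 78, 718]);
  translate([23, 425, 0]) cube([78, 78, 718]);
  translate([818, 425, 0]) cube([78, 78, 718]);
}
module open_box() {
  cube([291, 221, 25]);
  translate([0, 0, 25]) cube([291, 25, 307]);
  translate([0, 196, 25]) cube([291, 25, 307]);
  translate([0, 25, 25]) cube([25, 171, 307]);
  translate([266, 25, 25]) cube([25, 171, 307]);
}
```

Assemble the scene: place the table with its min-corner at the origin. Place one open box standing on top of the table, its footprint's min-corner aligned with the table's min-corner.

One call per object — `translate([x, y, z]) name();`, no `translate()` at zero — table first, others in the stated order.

table();
translate([0, 0, 759]) open_box();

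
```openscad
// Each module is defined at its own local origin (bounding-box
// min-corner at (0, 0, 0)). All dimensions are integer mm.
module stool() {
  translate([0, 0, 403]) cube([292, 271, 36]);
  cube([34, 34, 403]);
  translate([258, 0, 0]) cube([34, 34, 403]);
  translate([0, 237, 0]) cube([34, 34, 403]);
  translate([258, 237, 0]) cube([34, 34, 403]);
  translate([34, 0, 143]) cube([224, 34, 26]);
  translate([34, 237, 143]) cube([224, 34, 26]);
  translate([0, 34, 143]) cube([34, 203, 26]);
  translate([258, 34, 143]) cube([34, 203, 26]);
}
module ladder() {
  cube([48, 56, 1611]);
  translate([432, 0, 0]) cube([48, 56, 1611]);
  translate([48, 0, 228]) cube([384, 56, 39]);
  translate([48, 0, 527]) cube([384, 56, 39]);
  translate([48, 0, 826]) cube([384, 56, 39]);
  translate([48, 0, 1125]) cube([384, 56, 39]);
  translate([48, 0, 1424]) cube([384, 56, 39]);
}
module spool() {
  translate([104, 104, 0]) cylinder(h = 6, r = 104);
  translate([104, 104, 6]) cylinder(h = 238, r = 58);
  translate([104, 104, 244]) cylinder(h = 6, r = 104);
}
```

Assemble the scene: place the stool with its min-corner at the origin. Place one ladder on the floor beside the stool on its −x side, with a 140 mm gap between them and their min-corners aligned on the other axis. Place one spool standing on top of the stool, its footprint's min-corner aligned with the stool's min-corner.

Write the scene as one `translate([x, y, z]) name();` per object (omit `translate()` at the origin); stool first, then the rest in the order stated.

stool();
translate([-620, 0, 0]) ladder();
translate([0, 0, 439]) spool();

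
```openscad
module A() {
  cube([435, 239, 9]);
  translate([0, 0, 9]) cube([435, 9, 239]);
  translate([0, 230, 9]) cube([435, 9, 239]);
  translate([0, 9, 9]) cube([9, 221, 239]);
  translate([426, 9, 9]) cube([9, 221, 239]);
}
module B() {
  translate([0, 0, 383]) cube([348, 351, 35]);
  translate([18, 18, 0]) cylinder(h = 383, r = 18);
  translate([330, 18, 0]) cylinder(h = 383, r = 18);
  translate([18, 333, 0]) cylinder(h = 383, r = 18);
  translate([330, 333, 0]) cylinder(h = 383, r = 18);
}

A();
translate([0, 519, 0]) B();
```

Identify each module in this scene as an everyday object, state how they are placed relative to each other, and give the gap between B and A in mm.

The stool's nearest face is 280 mm from the open box's +y face.

A is an open box. B is a stool. The stool is on the floor beside the open box on its +y side. The gap between the stool and the open box is 280 mm.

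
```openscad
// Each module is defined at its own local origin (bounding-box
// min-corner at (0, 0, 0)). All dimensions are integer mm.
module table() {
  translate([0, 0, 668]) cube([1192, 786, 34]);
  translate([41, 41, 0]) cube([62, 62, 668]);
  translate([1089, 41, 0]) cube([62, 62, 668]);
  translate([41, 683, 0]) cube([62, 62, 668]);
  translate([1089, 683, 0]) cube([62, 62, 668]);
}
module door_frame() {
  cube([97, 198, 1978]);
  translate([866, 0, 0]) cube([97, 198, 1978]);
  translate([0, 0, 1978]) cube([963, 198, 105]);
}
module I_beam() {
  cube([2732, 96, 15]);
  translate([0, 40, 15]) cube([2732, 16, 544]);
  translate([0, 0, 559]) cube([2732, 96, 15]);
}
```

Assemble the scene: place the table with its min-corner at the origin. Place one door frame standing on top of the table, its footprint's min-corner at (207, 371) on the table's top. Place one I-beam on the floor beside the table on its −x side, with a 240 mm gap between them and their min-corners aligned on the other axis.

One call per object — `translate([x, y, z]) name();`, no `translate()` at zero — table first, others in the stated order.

table();
translate([207, 371, 702]) door_frame();
translate([-2972, 0, 0]) I_beam();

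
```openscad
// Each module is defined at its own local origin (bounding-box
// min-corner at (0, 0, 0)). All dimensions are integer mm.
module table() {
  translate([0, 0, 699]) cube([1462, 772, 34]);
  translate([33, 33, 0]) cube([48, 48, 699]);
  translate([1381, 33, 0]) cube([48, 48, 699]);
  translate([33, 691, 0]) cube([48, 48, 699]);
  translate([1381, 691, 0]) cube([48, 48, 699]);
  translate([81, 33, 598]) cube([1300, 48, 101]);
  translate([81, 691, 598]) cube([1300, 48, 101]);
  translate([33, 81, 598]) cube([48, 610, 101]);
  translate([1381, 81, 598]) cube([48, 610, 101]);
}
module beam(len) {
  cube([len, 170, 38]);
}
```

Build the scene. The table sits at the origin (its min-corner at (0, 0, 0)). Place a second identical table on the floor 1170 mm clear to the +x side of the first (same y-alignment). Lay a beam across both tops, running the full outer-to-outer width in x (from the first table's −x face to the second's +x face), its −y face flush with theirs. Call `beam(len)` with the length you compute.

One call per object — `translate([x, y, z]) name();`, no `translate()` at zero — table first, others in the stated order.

table();
translate([2632, 0, 0]) table();
translate([0, 0, 733]) beam(4094);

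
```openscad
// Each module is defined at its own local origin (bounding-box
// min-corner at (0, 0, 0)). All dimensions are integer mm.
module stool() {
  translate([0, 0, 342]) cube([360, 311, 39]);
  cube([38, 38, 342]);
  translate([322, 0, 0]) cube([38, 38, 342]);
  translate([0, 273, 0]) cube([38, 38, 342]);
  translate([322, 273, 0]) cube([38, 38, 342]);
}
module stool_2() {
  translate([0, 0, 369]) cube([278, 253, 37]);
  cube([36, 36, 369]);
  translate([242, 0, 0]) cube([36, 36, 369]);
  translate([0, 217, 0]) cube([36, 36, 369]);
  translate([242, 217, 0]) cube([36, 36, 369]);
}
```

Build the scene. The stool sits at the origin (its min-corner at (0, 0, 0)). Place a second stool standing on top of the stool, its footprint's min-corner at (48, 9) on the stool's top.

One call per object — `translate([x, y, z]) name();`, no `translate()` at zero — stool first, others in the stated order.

stool();
translate([48, 9, 381]) stool_2();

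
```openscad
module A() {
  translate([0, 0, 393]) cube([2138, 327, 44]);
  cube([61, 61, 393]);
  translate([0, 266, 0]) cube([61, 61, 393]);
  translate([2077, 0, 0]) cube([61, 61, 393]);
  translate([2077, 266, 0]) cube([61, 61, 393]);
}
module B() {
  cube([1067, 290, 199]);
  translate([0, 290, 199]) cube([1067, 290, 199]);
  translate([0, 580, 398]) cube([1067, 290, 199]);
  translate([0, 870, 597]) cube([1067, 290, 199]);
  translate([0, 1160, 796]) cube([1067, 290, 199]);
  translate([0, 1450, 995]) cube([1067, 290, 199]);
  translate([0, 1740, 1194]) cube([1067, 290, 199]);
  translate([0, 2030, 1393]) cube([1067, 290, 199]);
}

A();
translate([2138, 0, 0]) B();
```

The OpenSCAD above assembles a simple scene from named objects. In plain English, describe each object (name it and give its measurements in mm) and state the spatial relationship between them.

A is a long wooden bench with a 2138 mm (x) × 327 mm (y) seat, 44 mm thick, its top surface 437 mm above the floor. Four 61 mm square legs at the seat corners, flush with the edges, run from z = 0 to the seat underside.

B is a run of 8 identical solid stair steps. Each tread is 1067×290 mm and each step block is 199 mm high. Step 1 rests on the floor; step k is offset from step 1 by (k−1)×290 mm in y and (k−1)×199 mm in z.

The staircase is against the bench's +x side, with their −y faces flush.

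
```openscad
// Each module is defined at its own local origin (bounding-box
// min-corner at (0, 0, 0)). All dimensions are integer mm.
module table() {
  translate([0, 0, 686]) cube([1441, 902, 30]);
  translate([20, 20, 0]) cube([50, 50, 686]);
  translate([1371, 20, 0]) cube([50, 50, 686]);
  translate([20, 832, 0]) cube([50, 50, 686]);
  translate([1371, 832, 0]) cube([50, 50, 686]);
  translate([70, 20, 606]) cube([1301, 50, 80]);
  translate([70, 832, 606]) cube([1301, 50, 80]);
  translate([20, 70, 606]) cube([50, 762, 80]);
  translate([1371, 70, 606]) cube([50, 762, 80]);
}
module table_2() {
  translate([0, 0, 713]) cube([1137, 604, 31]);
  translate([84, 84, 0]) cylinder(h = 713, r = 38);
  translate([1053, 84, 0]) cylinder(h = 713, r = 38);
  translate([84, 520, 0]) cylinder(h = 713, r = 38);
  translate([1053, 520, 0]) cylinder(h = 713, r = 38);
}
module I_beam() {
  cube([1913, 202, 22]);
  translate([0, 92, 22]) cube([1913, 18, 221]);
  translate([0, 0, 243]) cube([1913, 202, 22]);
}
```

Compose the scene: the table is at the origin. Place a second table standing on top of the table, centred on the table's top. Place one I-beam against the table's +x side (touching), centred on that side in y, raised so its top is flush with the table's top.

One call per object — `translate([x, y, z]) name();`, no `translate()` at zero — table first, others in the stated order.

table();
translate([152, 149, 716]) table_2();
translate([1441, 350, 451]) I_beam();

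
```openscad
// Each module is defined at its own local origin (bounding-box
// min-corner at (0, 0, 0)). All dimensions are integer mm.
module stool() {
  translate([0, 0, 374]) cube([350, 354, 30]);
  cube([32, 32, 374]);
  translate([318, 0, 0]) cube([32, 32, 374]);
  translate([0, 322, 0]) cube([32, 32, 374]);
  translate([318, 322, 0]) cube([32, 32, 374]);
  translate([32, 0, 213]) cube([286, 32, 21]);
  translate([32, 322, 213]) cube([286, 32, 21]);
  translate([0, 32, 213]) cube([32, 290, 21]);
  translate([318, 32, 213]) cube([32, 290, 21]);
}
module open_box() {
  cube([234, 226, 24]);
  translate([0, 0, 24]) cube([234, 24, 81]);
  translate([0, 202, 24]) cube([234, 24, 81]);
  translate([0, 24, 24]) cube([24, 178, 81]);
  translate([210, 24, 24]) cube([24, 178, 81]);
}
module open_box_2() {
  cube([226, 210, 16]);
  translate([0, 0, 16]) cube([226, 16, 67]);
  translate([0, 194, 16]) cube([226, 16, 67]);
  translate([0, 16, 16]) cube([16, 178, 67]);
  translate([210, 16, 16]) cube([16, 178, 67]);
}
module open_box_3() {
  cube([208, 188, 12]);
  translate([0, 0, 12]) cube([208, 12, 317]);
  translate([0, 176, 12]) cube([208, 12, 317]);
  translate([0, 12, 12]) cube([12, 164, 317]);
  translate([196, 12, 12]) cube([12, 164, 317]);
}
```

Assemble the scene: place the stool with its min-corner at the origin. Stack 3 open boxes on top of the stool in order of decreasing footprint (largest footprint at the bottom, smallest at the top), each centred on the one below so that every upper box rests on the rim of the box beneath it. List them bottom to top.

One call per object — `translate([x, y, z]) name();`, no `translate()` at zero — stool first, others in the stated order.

stool();
translate([58, 64, 404]) open_box();
translate([62, 72, 509]) open_box_2();
translate([71, 83, 592]) open_box_3();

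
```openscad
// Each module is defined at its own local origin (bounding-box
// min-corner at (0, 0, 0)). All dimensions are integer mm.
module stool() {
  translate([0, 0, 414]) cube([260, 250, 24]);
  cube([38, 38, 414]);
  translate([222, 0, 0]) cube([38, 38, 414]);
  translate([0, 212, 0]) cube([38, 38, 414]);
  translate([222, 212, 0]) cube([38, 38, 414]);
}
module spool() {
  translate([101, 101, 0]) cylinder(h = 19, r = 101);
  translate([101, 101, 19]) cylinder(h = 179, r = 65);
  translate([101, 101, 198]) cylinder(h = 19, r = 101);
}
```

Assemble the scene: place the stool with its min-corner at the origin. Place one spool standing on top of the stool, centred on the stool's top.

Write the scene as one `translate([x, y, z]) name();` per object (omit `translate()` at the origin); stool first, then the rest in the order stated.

stool();
translate([29, 24, 438]) spool();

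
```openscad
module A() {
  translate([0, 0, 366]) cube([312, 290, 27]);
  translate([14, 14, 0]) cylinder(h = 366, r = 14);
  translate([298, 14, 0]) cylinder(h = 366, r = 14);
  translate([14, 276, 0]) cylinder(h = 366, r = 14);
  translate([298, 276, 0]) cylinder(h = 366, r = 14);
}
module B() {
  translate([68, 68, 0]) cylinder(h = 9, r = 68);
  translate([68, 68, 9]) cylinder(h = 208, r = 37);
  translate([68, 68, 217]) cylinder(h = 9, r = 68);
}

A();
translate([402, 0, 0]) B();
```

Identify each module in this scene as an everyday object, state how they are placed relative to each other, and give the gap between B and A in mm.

A is a stool. B is a spool. The spool is on the floor beside the stool on its +x side. The gap between the spool and the stool is 90 mm.

The spool's nearest face is 90 mm from the stool's +x face.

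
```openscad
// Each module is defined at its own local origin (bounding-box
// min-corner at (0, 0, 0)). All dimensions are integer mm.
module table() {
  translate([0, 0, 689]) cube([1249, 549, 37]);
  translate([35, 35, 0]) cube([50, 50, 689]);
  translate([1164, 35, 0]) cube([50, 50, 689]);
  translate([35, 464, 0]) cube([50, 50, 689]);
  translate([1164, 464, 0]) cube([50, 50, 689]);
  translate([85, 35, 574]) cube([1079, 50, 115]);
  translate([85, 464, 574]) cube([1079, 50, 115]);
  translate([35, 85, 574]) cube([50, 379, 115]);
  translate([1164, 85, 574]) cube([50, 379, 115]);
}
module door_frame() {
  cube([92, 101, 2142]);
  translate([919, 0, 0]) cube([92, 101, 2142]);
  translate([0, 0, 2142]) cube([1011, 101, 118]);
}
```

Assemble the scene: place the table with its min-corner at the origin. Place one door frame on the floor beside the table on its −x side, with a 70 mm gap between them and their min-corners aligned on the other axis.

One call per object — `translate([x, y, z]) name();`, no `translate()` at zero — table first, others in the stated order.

table();
translate([-1081, 0, 0]) door_frame();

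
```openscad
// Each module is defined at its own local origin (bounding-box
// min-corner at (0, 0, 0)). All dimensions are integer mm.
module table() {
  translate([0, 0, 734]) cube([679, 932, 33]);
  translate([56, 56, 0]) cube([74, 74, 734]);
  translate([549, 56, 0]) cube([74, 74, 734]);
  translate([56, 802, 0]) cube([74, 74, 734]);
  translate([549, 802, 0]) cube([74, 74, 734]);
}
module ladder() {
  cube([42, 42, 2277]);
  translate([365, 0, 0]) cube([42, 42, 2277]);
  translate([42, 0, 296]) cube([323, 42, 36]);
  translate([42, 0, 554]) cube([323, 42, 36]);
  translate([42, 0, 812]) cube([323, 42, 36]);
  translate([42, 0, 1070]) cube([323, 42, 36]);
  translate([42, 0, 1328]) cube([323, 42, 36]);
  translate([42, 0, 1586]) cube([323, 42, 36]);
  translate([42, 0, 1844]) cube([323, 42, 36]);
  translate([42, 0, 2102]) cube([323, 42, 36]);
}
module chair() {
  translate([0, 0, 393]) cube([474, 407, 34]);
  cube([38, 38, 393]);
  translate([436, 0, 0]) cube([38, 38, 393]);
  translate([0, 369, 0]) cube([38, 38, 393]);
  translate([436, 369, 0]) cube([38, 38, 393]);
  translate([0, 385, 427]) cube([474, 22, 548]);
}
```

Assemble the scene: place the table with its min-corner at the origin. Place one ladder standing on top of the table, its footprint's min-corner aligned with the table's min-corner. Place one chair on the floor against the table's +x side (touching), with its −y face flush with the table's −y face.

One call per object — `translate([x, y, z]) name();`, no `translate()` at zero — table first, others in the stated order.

table();
translate([0, 0, 767]) ladder();
translate([679, 0, 0]) chair();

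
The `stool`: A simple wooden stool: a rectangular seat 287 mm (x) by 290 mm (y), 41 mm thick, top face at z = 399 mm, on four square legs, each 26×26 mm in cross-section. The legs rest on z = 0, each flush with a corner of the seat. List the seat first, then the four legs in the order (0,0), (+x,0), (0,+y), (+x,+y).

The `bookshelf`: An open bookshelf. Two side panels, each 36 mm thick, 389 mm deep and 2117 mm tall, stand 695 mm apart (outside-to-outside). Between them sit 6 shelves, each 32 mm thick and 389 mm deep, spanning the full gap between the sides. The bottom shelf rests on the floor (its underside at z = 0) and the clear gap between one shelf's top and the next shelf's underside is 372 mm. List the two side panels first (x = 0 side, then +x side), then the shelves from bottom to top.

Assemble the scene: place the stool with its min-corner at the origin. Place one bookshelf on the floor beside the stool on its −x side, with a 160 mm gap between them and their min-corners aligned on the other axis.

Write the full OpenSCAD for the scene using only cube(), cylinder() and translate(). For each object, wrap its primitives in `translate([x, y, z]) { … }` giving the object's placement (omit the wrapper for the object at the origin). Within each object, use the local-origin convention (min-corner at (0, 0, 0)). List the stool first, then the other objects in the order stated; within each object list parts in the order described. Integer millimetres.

translate([0, 0, 358]) cube([287, 290, 41]);
cube([26, 26, 358]);
translate([261, 0, 0]) cube([26, 26, 358]);
translate([0, 264, 0]) cube([26, 26, 358]);
translate([261, 264, 0]) cube([26, 26, 358]);
translate([-855, 0, 0]) {
  cube([36, 389, 2117]);
  translate([659, 0, 0]) cube([36, 389, 2117]);
  translate([36, 0, 0]) cube([623, 389, 32]);
  translate([36, 0, 404]) cube([623, 389, 32]);
  translate([36, 0, 808]) cube([623, 389, 32]);
  translate([36, 0, 1212]) cube([623, 389, 32]);
  translate([36, 0, 1616]) cube([623, 389, 32]);
  translate([36, 0, 2020]) cube([623, 389, 32]);
}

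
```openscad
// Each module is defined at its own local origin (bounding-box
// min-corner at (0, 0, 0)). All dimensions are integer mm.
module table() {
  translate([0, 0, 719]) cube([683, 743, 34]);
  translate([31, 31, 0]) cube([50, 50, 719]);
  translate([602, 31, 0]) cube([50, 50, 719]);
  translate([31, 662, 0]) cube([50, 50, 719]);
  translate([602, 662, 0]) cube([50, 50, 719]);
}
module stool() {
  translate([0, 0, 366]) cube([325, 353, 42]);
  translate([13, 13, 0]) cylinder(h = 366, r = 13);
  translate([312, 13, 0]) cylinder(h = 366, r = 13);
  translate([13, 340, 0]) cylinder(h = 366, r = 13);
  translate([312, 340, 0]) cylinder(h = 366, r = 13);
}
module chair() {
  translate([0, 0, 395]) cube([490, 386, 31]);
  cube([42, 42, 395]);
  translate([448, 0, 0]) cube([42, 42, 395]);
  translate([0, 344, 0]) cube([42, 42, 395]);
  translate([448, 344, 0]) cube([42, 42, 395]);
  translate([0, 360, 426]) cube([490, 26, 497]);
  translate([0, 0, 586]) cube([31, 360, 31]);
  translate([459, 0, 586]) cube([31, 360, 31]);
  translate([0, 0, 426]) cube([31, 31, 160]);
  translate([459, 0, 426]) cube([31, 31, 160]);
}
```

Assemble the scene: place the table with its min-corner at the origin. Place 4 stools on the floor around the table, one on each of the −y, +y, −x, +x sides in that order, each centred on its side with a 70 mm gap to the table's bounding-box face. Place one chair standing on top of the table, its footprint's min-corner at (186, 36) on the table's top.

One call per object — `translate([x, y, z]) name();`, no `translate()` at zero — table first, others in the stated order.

table();
translate([179, -423, 0]) stool();
translate([179, 813, 0]) stool();
translate([-395, 195, 0]) stool();
translate([753, 195, 0]) stool();
translate([186, 36, 753]) chair();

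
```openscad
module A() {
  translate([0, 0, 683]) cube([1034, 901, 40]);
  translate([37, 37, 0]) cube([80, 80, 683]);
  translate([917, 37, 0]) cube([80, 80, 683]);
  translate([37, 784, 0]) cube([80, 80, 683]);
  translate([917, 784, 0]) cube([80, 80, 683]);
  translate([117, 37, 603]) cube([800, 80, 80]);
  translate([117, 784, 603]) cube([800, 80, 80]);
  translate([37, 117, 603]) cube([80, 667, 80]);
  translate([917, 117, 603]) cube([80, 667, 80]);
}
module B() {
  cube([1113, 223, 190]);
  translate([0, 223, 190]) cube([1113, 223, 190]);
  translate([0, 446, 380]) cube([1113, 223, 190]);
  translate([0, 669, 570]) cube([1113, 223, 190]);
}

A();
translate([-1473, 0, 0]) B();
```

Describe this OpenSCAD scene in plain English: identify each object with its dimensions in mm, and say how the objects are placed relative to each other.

A is a table: top 1034 mm (x) × 901 mm (y), 40 mm thick, upper face at z = 723 mm, on four 80×80 mm square legs, each inset 37 mm from the nearest pair of top edges, running from z = 0 to the bottom of the top. Four apron rails, 80 mm thick and 80 mm tall, run between adjacent legs with their top edges flush with the underside of the top and their outer faces flush with the legs' outer faces.

B is a run of 4 identical solid stair steps. Each tread is 1113×223 mm and each step block is 190 mm high. Step 1 rests on the floor; step k is offset from step 1 by (k−1)×223 mm in y and (k−1)×190 mm in z.

The staircase is on the floor beside the table on its −x side.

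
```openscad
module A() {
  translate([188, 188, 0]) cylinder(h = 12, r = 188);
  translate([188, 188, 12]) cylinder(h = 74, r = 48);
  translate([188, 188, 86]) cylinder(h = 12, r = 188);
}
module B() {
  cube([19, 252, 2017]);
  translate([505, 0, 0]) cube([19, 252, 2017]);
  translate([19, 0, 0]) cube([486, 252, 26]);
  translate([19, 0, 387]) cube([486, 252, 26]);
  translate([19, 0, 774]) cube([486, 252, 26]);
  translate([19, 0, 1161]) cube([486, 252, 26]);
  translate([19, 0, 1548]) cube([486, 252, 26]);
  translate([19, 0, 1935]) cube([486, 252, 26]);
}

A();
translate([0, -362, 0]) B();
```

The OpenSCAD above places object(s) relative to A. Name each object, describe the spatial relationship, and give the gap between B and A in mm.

A is a spool. B is a bookshelf. The bookshelf is on the floor beside the spool on its −y side. The gap between the bookshelf and the spool is 110 mm.

The bookshelf's nearest face is 110 mm from the spool's −y face.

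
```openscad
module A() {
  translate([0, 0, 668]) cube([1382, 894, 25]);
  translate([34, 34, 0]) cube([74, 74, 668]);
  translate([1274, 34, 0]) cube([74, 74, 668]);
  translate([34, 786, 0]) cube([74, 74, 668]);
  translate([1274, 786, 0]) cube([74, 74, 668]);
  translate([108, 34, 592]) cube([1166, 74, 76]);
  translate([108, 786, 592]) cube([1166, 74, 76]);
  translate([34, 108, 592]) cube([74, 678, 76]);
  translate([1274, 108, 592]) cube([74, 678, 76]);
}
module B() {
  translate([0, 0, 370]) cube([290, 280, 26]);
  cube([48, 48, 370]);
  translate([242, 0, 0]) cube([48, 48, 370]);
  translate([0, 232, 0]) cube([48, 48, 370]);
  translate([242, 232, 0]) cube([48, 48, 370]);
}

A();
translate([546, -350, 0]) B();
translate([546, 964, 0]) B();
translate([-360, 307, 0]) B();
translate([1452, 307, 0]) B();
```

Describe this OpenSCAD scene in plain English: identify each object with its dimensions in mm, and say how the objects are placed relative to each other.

A is a table with a 1382×894 mm rectangular top, 25 mm thick, top surface at z = 693 mm, supported by four 74×74 mm square legs, each inset 34 mm from the nearest pair of top edges, running from the floor. Four apron rails, 74 mm thick and 76 mm tall, run between adjacent legs with their top edges flush with the underside of the top and their outer faces flush with the legs' outer faces.

B is a simple wooden stool: a rectangular seat 290 mm (x) by 280 mm (y), 26 mm thick, top face at z = 396 mm, on four square legs, each 48×48 mm in cross-section. The legs rest on z = 0, each flush with a corner of the seat.

Four stools sit around the table at the −y, +y, −x, +x sides.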